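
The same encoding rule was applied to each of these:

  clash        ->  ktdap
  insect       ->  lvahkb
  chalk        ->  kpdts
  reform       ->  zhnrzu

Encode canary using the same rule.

The shift depends on letter class: consonant c→k is +8, but vowel a→d is +3. Vowels shift forward by 3 and consonants shift forward by 8.
Applying it to canary: c(cons)+8=k, a(vowel)+3=d, n(cons)+8=v, a(vowel)+3=d, r(cons)+8=z, y(cons)+8=g.

kdvdzg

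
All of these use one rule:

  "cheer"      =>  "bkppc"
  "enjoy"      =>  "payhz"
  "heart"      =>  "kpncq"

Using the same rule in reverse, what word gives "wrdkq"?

Treating letters as 0–25, the rule is x ↦ 7x + 13 (mod 26).
Decoding wrdkq: w(22)→15·(22−13)≡5=f; r(17)→15·(17−13)≡8=i; d(3)→15·(3−13)≡6=g; k(10)→15·(10−13)≡7=h; q(16)→15·(16−13)≡19=t (all mod 26).

fight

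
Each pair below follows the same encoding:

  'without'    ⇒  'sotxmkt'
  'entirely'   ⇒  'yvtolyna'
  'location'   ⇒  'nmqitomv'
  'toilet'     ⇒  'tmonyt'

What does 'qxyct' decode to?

w(22)→s(18) and i(8)→o(14) fit y≡17x+8 (mod 26); the inverse of 17 mod 26 is 23. Treating letters as 0–25, the rule is x ↦ 17x + 8 (mod 26).
Reversing it on qxyct: q(16)→23·(16−8)≡2=c; x(23)→23·(23−8)≡7=h; y(24)→23·(24−8)≡4=e; c(2)→23·(2−8)≡18=s; t(19)→23·(19−8)≡19=t (all mod 26).

chest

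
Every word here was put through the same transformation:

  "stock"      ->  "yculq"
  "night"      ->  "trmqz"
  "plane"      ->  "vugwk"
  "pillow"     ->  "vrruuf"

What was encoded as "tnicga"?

Shifts by position in stock: pos 0: s→y (+6), pos 1: t→c (+9), pos 2: o→u (+6), pos 3: c→l (+9) — repeating every 2. It's a Vigenère-style cipher with numeric key [6,9]: position i shifts by key[i mod 2].
Undoing it on tnicga: t−6=n, n−9=e, i−6=c, c−9=t, g−6=a, a−9=r.

nectar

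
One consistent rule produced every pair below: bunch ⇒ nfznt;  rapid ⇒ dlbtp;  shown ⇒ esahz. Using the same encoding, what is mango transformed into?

ylzra

A repeating key of period 2 is used — shifts +12, +11 over and over.
On mango: m+12=y, a+11=l, n+12=z, g+11=r, o+12=a.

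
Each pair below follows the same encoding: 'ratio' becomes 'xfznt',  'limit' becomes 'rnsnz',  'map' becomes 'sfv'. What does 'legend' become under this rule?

The shift depends on letter class: consonant r→x is +6, but vowel a→f is +5. Vowels shift forward by 5 and consonants shift forward by 6.
For legend: l(cons)+6=r, e(vowel)+5=j, g(cons)+6=m, e(vowel)+5=j, n(cons)+6=t, d(cons)+6=j.

rjmjtj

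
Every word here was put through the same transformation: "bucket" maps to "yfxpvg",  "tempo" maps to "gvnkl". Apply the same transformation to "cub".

Each pair mirrors across the alphabet (b↔y, u↔f, c↔x): positions sum to 25. This is the alphabet-reversal cipher (Atbash): a becomes z, b becomes y, etc.
Applying it to cub: c↔x, u↔f, b↔y.

xfy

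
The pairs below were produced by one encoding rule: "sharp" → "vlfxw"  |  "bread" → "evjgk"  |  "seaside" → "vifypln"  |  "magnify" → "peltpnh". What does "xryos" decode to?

until

In sharp: s→v is +3, h→l is +4, a→f is +5, r→x is +6 — the shift increases by 1 each position. Letter i (0-indexed) is shifted by i+3, so successive shifts are 3, 4, 5, ….
Decoding xryos: x−3=u, r−4=n, y−5=t, o−6=i, s−7=l.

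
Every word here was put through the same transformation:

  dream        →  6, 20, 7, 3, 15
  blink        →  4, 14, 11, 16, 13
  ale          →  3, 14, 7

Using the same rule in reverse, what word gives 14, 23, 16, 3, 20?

lunar

d is letter #4 and maps to 6: an offset of 2. The number is (letter's place in the alphabet, a=1) + 2.
Undoing it on 14, 23, 16, 3, 20: 14→(14−2)÷1=12=l, 23→(23−2)÷1=21=u, 16→(16−2)÷1=14=n, 3→(3−2)÷1=1=a, 20→(20−2)÷1=18=r.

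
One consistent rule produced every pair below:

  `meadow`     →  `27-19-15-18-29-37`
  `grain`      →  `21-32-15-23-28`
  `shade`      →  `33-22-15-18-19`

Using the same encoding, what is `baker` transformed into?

16-15-25-19-32

m is letter #13 and maps to 27: an offset of 14. Letters become their 1-based position plus 14 (so a→15, b→16, …).
On baker: b=2→16, a=1→15, k=11→25, e=5→19, r=18→32.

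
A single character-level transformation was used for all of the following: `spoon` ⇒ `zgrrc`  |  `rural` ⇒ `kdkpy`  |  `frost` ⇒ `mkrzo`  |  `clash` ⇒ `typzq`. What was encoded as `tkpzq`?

s(18)→z(25) and p(15)→g(6) fit y≡15x+15 (mod 26); the inverse of 15 mod 26 is 7. This is an affine cipher: with a=0,…,z=25, each position x becomes (15x+15) mod 26.
Reversing it on tkpzq: t(19)→7·(19−15)≡2=c; k(10)→7·(10−15)≡17=r; p(15)→7·(15−15)≡0=a; z(25)→7·(25−15)≡18=s; q(16)→7·(16−15)≡7=h (all mod 26).

crash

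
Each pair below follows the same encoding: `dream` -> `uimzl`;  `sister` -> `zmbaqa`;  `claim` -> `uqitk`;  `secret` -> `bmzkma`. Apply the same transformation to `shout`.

The output letters match the input read backwards, each shifted +8: dream reversed is maerd. Two steps: reverse the string, then apply a Caesar shift of +8.
Applying it to shout: reverse → tuohs; then shift: t+8=b, u+8=c, o+8=w, h+8=p, s+8=a.

bcwpa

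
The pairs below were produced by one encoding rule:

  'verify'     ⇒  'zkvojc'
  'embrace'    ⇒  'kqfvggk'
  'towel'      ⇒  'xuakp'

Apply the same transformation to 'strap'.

wxvgt

The shift depends on letter class: consonant v→z is +4, but vowel e→k is +6. Two shifts are in play — +6 for a/e/i/o/u, +4 for every other letter.
On strap: s(cons)+4=w, t(cons)+4=x, r(cons)+4=v, a(vowel)+6=g, p(cons)+4=t.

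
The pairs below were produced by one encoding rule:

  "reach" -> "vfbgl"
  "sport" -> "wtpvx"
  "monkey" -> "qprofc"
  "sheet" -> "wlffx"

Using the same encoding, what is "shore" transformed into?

Vowels shift forward by 1 and consonants shift forward by 4.
For shore: s(cons)+4=w, h(cons)+4=l, o(vowel)+1=p, r(cons)+4=v, e(vowel)+1=f.

wlpvf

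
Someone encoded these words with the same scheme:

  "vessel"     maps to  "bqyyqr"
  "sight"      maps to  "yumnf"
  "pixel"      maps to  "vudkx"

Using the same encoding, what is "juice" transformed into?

Shifts by position in vessel: pos 0: v→b (+6), pos 1: e→q (+12), pos 2: s→y (+6), pos 3: s→y (+6), pos 4: e→q (+12), pos 5: l→r (+6) — repeating every 3. It's a Vigenère-style cipher with numeric key [6,12,6]: position i shifts by key[i mod 3].
On juice: j+6=p, u+12=g, i+6=o, c+6=i, e+12=q.

pgoiq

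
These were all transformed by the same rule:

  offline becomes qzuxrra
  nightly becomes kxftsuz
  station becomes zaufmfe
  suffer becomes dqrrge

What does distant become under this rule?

The word is reversed, then every letter is shifted forward by 12.
Applying it to distant: reverse → tnatsid; then shift: t+12=f, n+12=z, a+12=m, t+12=f, s+12=e, i+12=u, d+12=p.

fzmfeup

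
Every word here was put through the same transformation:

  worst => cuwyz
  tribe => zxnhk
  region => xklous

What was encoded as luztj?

found

Shifts by position in worst: pos 0: w→c (+6), pos 1: o→u (+6), pos 2: r→w (+5), pos 3: s→y (+6), pos 4: t→z (+6) — repeating every 3. The shifts repeat in a cycle of length 3: positions 0,1,… shift by +6, +6, +5, then the pattern repeats.
Undoing it on luztj: l−6=f, u−6=o, z−5=u, t−6=n, j−6=d.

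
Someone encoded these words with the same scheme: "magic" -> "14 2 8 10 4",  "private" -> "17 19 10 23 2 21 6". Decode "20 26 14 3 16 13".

The number is (letter's place in the alphabet, a=1) + 1.
Decoding 20 26 14 3 16 13: 20→(20−1)÷1=19=s, 26→(26−1)÷1=25=y, 14→(14−1)÷1=13=m, 3→(3−1)÷1=2=b, 16→(16−1)÷1=15=o, 13→(13−1)÷1=12=l.

symbol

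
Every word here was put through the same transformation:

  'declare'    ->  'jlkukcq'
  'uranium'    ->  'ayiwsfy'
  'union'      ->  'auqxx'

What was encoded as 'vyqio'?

prize

The shift increases by 1 at each position, starting from +6: 6, 7, 8, ….
Undoing it on vyqio: v−6=p, y−7=r, q−8=i, i−9=z, o−10=e.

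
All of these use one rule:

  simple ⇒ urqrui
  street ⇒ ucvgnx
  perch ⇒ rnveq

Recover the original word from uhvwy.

The shifts repeat in a cycle of length 3: positions 0,1,… shift by +2, +9, +4, then the pattern repeats.
Decoding uhvwy: u−2=s, h−9=y, v−4=r, w−2=u, y−9=p.

syrup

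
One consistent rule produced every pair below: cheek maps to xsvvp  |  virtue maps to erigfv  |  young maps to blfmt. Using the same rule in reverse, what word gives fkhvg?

This is the alphabet-reversal cipher (Atbash): a becomes z, b becomes y, etc.
Reversing it on fkhvg: f↔u, k↔p, h↔s, v↔e, g↔t.

upset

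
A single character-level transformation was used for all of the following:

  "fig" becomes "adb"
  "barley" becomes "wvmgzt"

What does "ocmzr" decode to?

threw

Compare letters: f→a is +21, i→d is +21, g→b is +21 — a constant shift. It's a constant shift of +21 (ROT21).
Decoding ocmzr: o−21=t, c−21=h, m−21=r, z−21=e, r−21=w.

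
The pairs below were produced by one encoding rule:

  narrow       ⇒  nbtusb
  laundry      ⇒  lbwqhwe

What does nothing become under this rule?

npvkmsm

In narrow: n→n is +0, a→b is +1, r→t is +2, r→u is +3 — the shift increases by 1 each position. Each letter shifts forward by its position index (0, 1, 2, …) — the shift grows by one for each successive letter.
For nothing: n+0=n, o+1=p, t+2=v, h+3=k, i+4=m, n+5=s, g+6=m.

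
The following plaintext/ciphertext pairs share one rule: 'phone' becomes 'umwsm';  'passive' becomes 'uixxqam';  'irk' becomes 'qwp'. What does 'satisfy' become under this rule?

The shift depends on letter class: consonant p→u is +5, but vowel o→w is +8. The rule splits by letter class: vowels +8, consonants +5.
Applying it to satisfy: s(cons)+5=x, a(vowel)+8=i, t(cons)+5=y, i(vowel)+8=q, s(cons)+5=x, f(cons)+5=k, y(cons)+5=d.

xiyqxkd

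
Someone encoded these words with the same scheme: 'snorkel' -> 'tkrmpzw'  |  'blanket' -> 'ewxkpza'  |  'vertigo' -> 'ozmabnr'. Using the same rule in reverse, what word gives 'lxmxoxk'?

s(18)→t(19) and n(13)→k(10) fit y≡7x+23 (mod 26); the inverse of 7 mod 26 is 15. This is an affine cipher: with a=0,…,z=25, each position x becomes (7x+23) mod 26.
Reversing it on lxmxoxk: l(11)→15·(11−23)≡2=c; x(23)→15·(23−23)≡0=a; m(12)→15·(12−23)≡17=r; x(23)→15·(23−23)≡0=a; o(14)→15·(14−23)≡21=v; x(23)→15·(23−23)≡0=a; k(10)→15·(10−23)≡13=n (all mod 26).

caravan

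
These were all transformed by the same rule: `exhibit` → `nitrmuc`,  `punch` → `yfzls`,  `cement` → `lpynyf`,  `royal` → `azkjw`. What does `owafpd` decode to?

flower

Shifts by position in exhibit: pos 0: e→n (+9), pos 1: x→i (+11), pos 2: h→t (+12), pos 3: i→r (+9), pos 4: b→m (+11), pos 5: i→u (+12) — repeating every 3. A repeating key of period 3 is used — shifts +9, +11, +12 over and over.
Undoing it on owafpd: o−9=f, w−11=l, a−12=o, f−9=w, p−11=e, d−12=r.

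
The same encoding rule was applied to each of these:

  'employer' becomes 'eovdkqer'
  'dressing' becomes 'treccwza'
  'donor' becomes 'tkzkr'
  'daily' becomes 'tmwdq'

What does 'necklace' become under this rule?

zeisdmie

e(4)→e(4) and m(12)→o(14) fit y≡11x+12 (mod 26); the inverse of 11 mod 26 is 19. This is an affine cipher: with a=0,…,z=25, each position x becomes (11x+12) mod 26.
Applying it to necklace: n(13)→11·13+12≡25=z; e(4)→11·4+12≡4=e; c(2)→11·2+12≡8=i; k(10)→11·10+12≡18=s; l(11)→11·11+12≡3=d; a(0)→11·0+12≡12=m; c(2)→11·2+12≡8=i; e(4)→11·4+12≡4=e (all mod 26).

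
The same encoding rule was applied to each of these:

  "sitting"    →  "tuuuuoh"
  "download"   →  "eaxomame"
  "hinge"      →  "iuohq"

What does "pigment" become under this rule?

The shift depends on letter class: consonant s→t is +1, but vowel i→u is +12. The rule splits by letter class: vowels +12, consonants +1.
On pigment: p(cons)+1=q, i(vowel)+12=u, g(cons)+1=h, m(cons)+1=n, e(vowel)+12=q, n(cons)+1=o, t(cons)+1=u.

quhnqou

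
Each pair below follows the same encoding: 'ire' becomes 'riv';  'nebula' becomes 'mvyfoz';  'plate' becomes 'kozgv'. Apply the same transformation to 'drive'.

wirev

Each pair mirrors across the alphabet (i↔r, r↔i, e↔v): positions sum to 25. This is the alphabet-reversal cipher (Atbash): a becomes z, b becomes y, etc.
Applying it to drive: d↔w, r↔i, i↔r, v↔e, e↔v.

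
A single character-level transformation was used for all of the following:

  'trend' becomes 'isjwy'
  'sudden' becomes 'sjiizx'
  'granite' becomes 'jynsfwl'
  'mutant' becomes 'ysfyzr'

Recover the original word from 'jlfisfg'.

The output letters match the input read backwards, each shifted +5: trend reversed is dnert. Two steps: reverse the string, then apply a Caesar shift of +5.
Decoding jlfisfg: shift back: j−5=e, l−5=g, f−5=a, i−5=d, s−5=n, f−5=a, g−5=b → egadnab; then reverse → bandage.

bandage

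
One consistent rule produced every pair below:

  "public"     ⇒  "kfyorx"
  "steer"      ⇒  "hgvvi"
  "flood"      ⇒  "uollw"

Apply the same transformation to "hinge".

Each pair mirrors across the alphabet (p↔k, u↔f, b↔y): positions sum to 25. This is the alphabet-reversal cipher (Atbash): a becomes z, b becomes y, etc.
For hinge: h↔s, i↔r, n↔m, g↔t, e↔v.

srmtv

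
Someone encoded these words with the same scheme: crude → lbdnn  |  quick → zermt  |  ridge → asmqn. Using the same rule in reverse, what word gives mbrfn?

drive

Shifts by position in crude: pos 0: c→l (+9), pos 1: r→b (+10), pos 2: u→d (+9), pos 3: d→n (+10) — repeating every 2. A repeating key of period 2 is used — shifts +9, +10 over and over.
Undoing it on mbrfn: m−9=d, b−10=r, r−9=i, f−10=v, n−9=e.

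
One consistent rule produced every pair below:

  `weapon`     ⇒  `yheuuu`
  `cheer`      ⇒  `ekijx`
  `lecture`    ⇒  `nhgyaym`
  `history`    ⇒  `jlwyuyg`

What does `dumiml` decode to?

Each letter shifts forward by (position + 2), i.e. 2, 3, 4, … — the shift grows by one for each successive letter.
Undoing it on dumiml: d−2=b, u−3=r, m−4=i, i−5=d, m−6=g, l−7=e.

bridge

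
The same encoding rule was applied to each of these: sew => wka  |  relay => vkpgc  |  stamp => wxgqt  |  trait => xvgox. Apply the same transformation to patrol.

tgxvup

The shift depends on letter class: consonant s→w is +4, but vowel e→k is +6. Two shifts are in play — +6 for a/e/i/o/u, +4 for every other letter.
For patrol: p(cons)+4=t, a(vowel)+6=g, t(cons)+4=x, r(cons)+4=v, o(vowel)+6=u, l(cons)+4=p.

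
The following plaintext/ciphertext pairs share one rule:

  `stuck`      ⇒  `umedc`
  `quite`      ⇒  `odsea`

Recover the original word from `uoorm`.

cheek

Read the word backwards and shift each letter +10.
Undoing it on uoorm: shift back: u−10=k, o−10=e, o−10=e, r−10=h, m−10=c → keehc; then reverse → cheek.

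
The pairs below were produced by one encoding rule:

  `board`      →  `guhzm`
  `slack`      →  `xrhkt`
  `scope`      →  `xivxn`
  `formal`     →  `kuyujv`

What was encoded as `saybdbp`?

In board: b→g is +5, o→u is +6, a→h is +7, r→z is +8 — the shift increases by 1 each position. Letter i (0-indexed) is shifted by i+5, so successive shifts are 5, 6, 7, ….
Undoing it on saybdbp: s−5=n, a−6=u, y−7=r, b−8=t, d−9=u, b−10=r, p−11=e.

nurture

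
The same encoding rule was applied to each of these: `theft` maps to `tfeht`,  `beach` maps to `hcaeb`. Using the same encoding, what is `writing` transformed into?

gnitirw

The output letters match the input read backwards: theft reversed is tfeht. It's just the letters in reverse order.
Applying it to writing: reverse → gnitirw.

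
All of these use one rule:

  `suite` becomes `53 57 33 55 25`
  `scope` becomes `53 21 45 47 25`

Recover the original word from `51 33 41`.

s(#19)→53 and u(#21)→57: differences scale by 2, so n = 2·pos + 15. Each letter becomes 2×(its alphabet position, a=1..z=26) + 15.
Decoding 51 33 41: 51→(51−15)÷2=18=r, 33→(33−15)÷2=9=i, 41→(41−15)÷2=13=m.

rim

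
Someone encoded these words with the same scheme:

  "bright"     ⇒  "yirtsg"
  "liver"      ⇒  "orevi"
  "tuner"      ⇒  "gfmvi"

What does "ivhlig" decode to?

resort

Letters are reflected about the middle of the alphabet (position → 25−position): Atbash.
Decoding ivhlig: i↔r, v↔e, h↔s, l↔o, i↔r, g↔t.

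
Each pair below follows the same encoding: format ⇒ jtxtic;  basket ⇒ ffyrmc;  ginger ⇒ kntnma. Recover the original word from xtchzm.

toward

In format: f→j is +4, o→t is +5, r→x is +6, m→t is +7 — the shift increases by 1 each position. Each letter shifts forward by (position + 4), i.e. 4, 5, 6, … — the shift grows by one for each successive letter.
Decoding xtchzm: x−4=t, t−5=o, c−6=w, h−7=a, z−8=r, m−9=d.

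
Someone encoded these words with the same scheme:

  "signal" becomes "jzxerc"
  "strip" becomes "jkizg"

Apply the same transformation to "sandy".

jreup

Compare letters: s→j is +17, i→z is +17, g→x is +17 — a constant shift. This is a Caesar cipher with shift 17.
For sandy: s+17=j, a+17=r, n+17=e, d+17=u, y+17=p.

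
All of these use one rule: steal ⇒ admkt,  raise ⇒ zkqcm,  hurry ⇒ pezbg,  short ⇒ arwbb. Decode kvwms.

Shifts by position in steal: pos 0: s→a (+8), pos 1: t→d (+10), pos 2: e→m (+8), pos 3: a→k (+10) — repeating every 2. A repeating key of period 2 is used — shifts +8, +10 over and over.
Decoding kvwms: k−8=c, v−10=l, w−8=o, m−10=c, s−8=k.

clock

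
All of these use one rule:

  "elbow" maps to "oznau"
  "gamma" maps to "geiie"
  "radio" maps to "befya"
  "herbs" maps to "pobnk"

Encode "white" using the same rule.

e(4)→o(14) and l(11)→z(25) fit y≡9x+4 (mod 26); the inverse of 9 mod 26 is 3. Treating letters as 0–25, the rule is x ↦ 9x + 4 (mod 26).
Applying it to white: w(22)→9·22+4≡20=u; h(7)→9·7+4≡15=p; i(8)→9·8+4≡24=y; t(19)→9·19+4≡19=t; e(4)→9·4+4≡14=o (all mod 26).

upyto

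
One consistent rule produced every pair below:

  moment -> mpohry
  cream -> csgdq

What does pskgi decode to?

In moment: m→m is +0, o→p is +1, m→o is +2, e→h is +3 — the shift increases by 1 each position. Letter i (0-indexed) is shifted by i+0, so successive shifts are 0, 1, 2, ….
Reversing it on pskgi: p−0=p, s−1=r, k−2=i, g−3=d, i−4=e.

pride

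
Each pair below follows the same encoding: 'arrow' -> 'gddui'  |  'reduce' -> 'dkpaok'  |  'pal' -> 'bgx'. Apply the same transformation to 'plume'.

bxayk

The rule splits by letter class: vowels +6, consonants +12.
On plume: p(cons)+12=b, l(cons)+12=x, u(vowel)+6=a, m(cons)+12=y, e(vowel)+6=k.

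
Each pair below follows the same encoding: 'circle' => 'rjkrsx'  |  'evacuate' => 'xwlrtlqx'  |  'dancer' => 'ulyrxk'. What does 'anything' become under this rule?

lyfqgjyd

c(2)→r(17) and i(8)→j(9) fit y≡3x+11 (mod 26); the inverse of 3 mod 26 is 9. This is an affine cipher: with a=0,…,z=25, each position x becomes (3x+11) mod 26.
On anything: a(0)→3·0+11≡11=l; n(13)→3·13+11≡24=y; y(24)→3·24+11≡5=f; t(19)→3·19+11≡16=q; h(7)→3·7+11≡6=g; i(8)→3·8+11≡9=j; n(13)→3·13+11≡24=y; g(6)→3·6+11≡3=d (all mod 26).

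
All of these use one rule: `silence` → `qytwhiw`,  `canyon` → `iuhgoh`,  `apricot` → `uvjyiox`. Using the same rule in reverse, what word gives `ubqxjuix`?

abstract

s(18)→q(16) and i(8)→y(24) fit y≡7x+20 (mod 26); the inverse of 7 mod 26 is 15. This is an affine cipher: with a=0,…,z=25, each position x becomes (7x+20) mod 26.
Decoding ubqxjuix: u(20)→15·(20−20)≡0=a; b(1)→15·(1−20)≡1=b; q(16)→15·(16−20)≡18=s; x(23)→15·(23−20)≡19=t; j(9)→15·(9−20)≡17=r; u(20)→15·(20−20)≡0=a; i(8)→15·(8−20)≡2=c; x(23)→15·(23−20)≡19=t (all mod 26).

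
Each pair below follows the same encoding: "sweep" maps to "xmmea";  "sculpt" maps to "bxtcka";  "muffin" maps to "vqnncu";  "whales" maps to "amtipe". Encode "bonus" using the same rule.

Read the word backwards and shift each letter +8.
Applying it to bonus: reverse → sunob; then shift: s+8=a, u+8=c, n+8=v, o+8=w, b+8=j.

acvwj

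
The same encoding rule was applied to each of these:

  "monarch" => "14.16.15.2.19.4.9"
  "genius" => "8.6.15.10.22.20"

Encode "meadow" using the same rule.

14.6.2.5.16.24

m is letter #13 and maps to 14: an offset of 1. The number is (letter's place in the alphabet, a=1) + 1.
On meadow: m=13→14, e=5→6, a=1→2, d=4→5, o=15→16, w=23→24.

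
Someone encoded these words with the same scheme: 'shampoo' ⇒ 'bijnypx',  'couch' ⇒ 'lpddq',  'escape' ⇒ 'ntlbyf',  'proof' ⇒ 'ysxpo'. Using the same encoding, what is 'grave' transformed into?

Shifts by position in shampoo: pos 0: s→b (+9), pos 1: h→i (+1), pos 2: a→j (+9), pos 3: m→n (+1) — repeating every 2. The shifts repeat in a cycle of length 2: positions 0,1,… shift by +9, +1, then the pattern repeats.
Applying it to grave: g+9=p, r+1=s, a+9=j, v+1=w, e+9=n.

psjwn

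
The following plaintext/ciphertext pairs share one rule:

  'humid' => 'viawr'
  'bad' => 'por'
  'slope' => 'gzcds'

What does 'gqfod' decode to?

scrap

Compare letters: h→v is +14, u→i is +14, m→a is +14 — a constant shift. Each letter is shifted forward by 14 in the alphabet (a Caesar shift of +14).
Undoing it on gqfod: g−14=s, q−14=c, f−14=r, o−14=a, d−14=p.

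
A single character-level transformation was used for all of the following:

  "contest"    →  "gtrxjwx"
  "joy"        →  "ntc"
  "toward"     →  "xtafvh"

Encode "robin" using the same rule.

vtfnr

The shift depends on letter class: consonant c→g is +4, but vowel o→t is +5. Two shifts are in play — +5 for a/e/i/o/u, +4 for every other letter.
For robin: r(cons)+4=v, o(vowel)+5=t, b(cons)+4=f, i(vowel)+5=n, n(cons)+4=r.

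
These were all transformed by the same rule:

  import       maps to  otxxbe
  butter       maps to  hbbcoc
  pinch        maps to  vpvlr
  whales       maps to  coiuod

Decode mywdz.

group

In import: i→o is +6, m→t is +7, p→x is +8, o→x is +9 — the shift increases by 1 each position. The shift increases by 1 at each position, starting from +6: 6, 7, 8, ….
Decoding mywdz: m−6=g, y−7=r, w−8=o, d−9=u, z−10=p.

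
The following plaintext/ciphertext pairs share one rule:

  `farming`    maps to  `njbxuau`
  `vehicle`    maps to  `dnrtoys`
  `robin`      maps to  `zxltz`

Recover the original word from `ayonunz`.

special

The shift increases by 1 at each position, starting from +8: 8, 9, 10, ….
Undoing it on ayonunz: a−8=s, y−9=p, o−10=e, n−11=c, u−12=i, n−13=a, z−14=l.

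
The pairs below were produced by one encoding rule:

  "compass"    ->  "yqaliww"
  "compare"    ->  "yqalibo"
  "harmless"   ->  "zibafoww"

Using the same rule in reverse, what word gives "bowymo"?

rescue

c(2)→y(24) and o(14)→q(16) fit y≡21x+8 (mod 26); the inverse of 21 mod 26 is 5. Treating letters as 0–25, the rule is x ↦ 21x + 8 (mod 26).
Undoing it on bowymo: b(1)→5·(1−8)≡17=r; o(14)→5·(14−8)≡4=e; w(22)→5·(22−8)≡18=s; y(24)→5·(24−8)≡2=c; m(12)→5·(12−8)≡20=u; o(14)→5·(14−8)≡4=e (all mod 26).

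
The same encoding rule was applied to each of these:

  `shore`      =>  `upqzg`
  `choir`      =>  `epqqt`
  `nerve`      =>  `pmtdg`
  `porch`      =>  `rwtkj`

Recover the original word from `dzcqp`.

brain

The shifts repeat in a cycle of length 2: positions 0,1,… shift by +2, +8, then the pattern repeats.
Decoding dzcqp: d−2=b, z−8=r, c−2=a, q−8=i, p−2=n.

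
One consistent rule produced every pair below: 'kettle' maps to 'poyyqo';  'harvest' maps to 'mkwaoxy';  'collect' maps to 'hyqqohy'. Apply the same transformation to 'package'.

Two shifts are in play — +10 for a/e/i/o/u, +5 for every other letter.
Applying it to package: p(cons)+5=u, a(vowel)+10=k, c(cons)+5=h, k(cons)+5=p, a(vowel)+10=k, g(cons)+5=l, e(vowel)+10=o.

ukhpklo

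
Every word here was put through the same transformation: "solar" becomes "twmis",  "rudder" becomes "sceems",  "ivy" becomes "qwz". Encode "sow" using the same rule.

The shift depends on letter class: consonant s→t is +1, but vowel o→w is +8. The rule splits by letter class: vowels +8, consonants +1.
Applying it to sow: s(cons)+1=t, o(vowel)+8=w, w(cons)+1=x.

twx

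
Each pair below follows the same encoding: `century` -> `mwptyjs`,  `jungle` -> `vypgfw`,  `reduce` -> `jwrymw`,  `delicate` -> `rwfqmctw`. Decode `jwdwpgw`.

c(2)→m(12) and e(4)→w(22) fit y≡5x+2 (mod 26); the inverse of 5 mod 26 is 21. Treating letters as 0–25, the rule is x ↦ 5x + 2 (mod 26).
Decoding jwdwpgw: j(9)→21·(9−2)≡17=r; w(22)→21·(22−2)≡4=e; d(3)→21·(3−2)≡21=v; w(22)→21·(22−2)≡4=e; p(15)→21·(15−2)≡13=n; g(6)→21·(6−2)≡6=g; w(22)→21·(22−2)≡4=e (all mod 26).

revenge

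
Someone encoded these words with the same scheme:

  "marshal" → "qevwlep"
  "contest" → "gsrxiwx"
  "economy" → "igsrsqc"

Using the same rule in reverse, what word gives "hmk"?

Compare letters: m→q is +4, a→e is +4, r→v is +4 — a constant shift. This is a Caesar cipher with shift 4.
Decoding hmk: h−4=d, m−4=i, k−4=g.

dig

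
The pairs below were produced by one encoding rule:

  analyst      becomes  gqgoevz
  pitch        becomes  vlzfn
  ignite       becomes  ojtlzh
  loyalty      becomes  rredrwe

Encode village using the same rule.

blrogjk

Shifts by position in analyst: pos 0: a→g (+6), pos 1: n→q (+3), pos 2: a→g (+6), pos 3: l→o (+3) — repeating every 2. A repeating key of period 2 is used — shifts +6, +3 over and over.
Applying it to village: v+6=b, i+3=l, l+6=r, l+3=o, a+6=g, g+3=j, e+6=k.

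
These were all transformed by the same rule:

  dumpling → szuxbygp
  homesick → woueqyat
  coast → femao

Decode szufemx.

The output letters match the input read backwards, each shifted +12: dumpling reversed is gnilpmud. Read the word backwards and shift each letter +12.
Decoding szufemx: shift back: s−12=g, z−12=n, u−12=i, f−12=t, e−12=s, m−12=a, x−12=l → gnitsal; then reverse → lasting.

lasting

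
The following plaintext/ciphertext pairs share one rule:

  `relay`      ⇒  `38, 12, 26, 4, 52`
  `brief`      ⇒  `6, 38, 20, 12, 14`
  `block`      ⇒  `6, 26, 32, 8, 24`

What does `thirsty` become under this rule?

42, 18, 20, 38, 40, 42, 52

r(#18)→38 and e(#5)→12: differences scale by 2, so n = 2·pos + 2. With a=1..z=26, the number is 2·pos + 2.
Applying it to thirsty: t=20→42, h=8→18, i=9→20, r=18→38, s=19→40, t=20→42, y=25→52.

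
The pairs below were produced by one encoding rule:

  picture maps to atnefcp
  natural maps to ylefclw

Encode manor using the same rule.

xlyzc

It's a constant shift of +11 (ROT11).
On manor: m+11=x, a+11=l, n+11=y, o+11=z, r+11=c.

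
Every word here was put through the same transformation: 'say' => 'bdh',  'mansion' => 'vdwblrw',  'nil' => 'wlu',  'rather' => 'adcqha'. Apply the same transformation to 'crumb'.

The shift depends on letter class: consonant s→b is +9, but vowel a→d is +3. Two shifts are in play — +3 for a/e/i/o/u, +9 for every other letter.
For crumb: c(cons)+9=l, r(cons)+9=a, u(vowel)+3=x, m(cons)+9=v, b(cons)+9=k.

laxvk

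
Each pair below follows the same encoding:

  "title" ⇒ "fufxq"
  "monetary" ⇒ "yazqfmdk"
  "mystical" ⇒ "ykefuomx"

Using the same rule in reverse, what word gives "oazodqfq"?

Compare letters: t→f is +12, i→u is +12, t→f is +12 — a constant shift. Each letter is shifted forward by 12 in the alphabet (a Caesar shift of +12).
Undoing it on oazodqfq: o−12=c, a−12=o, z−12=n, o−12=c, d−12=r, q−12=e, f−12=t, q−12=e.

concrete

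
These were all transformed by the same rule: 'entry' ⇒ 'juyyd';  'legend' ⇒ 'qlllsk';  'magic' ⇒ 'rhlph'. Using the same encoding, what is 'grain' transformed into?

lyfps

Shifts by position in entry: pos 0: e→j (+5), pos 1: n→u (+7), pos 2: t→y (+5), pos 3: r→y (+7) — repeating every 2. A repeating key of period 2 is used — shifts +5, +7 over and over.
On grain: g+5=l, r+7=y, a+5=f, i+7=p, n+5=s.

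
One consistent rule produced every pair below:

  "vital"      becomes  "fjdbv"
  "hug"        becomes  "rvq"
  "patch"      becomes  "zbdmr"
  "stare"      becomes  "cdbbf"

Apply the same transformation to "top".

Two shifts are in play — +1 for a/e/i/o/u, +10 for every other letter.
For top: t(cons)+10=d, o(vowel)+1=p, p(cons)+10=z.

dpz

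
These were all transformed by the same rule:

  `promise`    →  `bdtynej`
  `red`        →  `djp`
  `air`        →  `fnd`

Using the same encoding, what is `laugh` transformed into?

xfzst

The rule splits by letter class: vowels +5, consonants +12.
On laugh: l(cons)+12=x, a(vowel)+5=f, u(vowel)+5=z, g(cons)+12=s, h(cons)+12=t.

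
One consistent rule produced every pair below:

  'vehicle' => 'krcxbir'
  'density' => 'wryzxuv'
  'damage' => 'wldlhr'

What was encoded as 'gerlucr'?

v(21)→k(10) and e(4)→r(17) fit y≡21x+11 (mod 26); the inverse of 21 mod 26 is 5. Treating letters as 0–25, the rule is x ↦ 21x + 11 (mod 26).
Decoding gerlucr: g(6)→5·(6−11)≡1=b; e(4)→5·(4−11)≡17=r; r(17)→5·(17−11)≡4=e; l(11)→5·(11−11)≡0=a; u(20)→5·(20−11)≡19=t; c(2)→5·(2−11)≡7=h; r(17)→5·(17−11)≡4=e (all mod 26).

breathe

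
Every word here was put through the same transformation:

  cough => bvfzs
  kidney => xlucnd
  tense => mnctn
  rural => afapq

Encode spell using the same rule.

tonqq

c(2)→b(1) and o(14)→v(21) fit y≡19x+15 (mod 26); the inverse of 19 mod 26 is 11. Treating letters as 0–25, the rule is x ↦ 19x + 15 (mod 26).
Applying it to spell: s(18)→19·18+15≡19=t; p(15)→19·15+15≡14=o; e(4)→19·4+15≡13=n; l(11)→19·11+15≡16=q; l(11)→19·11+15≡16=q (all mod 26).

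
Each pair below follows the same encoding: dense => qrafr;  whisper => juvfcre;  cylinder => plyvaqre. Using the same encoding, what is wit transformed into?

This is a Caesar cipher with shift 13.
Applying it to wit: w+13=j, i+13=v, t+13=g.

jvg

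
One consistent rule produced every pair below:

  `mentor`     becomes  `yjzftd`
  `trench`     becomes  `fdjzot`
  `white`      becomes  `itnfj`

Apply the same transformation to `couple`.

otzbxj

Two shifts are in play — +5 for a/e/i/o/u, +12 for every other letter.
On couple: c(cons)+12=o, o(vowel)+5=t, u(vowel)+5=z, p(cons)+12=b, l(cons)+12=x, e(vowel)+5=j.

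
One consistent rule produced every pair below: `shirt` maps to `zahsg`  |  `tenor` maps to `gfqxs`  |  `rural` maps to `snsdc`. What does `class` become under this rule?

rcdzz

This is an affine cipher: with a=0,…,z=25, each position x becomes (7x+3) mod 26.
Applying it to class: c(2)→7·2+3≡17=r; l(11)→7·11+3≡2=c; a(0)→7·0+3≡3=d; s(18)→7·18+3≡25=z; s(18)→7·18+3≡25=z (all mod 26).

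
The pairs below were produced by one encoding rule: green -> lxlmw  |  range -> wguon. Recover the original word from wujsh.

In green: g→l is +5, r→x is +6, e→l is +7, e→m is +8 — the shift increases by 1 each position. Letter i (0-indexed) is shifted by i+5, so successive shifts are 5, 6, 7, ….
Decoding wujsh: w−5=r, u−6=o, j−7=c, s−8=k, h−9=y.

rocky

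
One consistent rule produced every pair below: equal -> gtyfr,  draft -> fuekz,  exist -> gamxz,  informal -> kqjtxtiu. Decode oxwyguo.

mustang

In equal: e→g is +2, q→t is +3, u→y is +4, a→f is +5 — the shift increases by 1 each position. The shift increases by 1 at each position, starting from +2: 2, 3, 4, ….
Reversing it on oxwyguo: o−2=m, x−3=u, w−4=s, y−5=t, g−6=a, u−7=n, o−8=g.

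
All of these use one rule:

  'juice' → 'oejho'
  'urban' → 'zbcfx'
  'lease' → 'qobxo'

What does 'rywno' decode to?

movie

It's a Vigenère-style cipher with numeric key [5,10,1]: position i shifts by key[i mod 3].
Decoding rywno: r−5=m, y−10=o, w−1=v, n−5=i, o−10=e.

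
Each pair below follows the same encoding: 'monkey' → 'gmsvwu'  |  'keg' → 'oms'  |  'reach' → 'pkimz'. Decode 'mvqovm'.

The output letters match the input read backwards, each shifted +8: monkey reversed is yeknom. The word is reversed, then every letter is shifted forward by 8.
Decoding mvqovm: shift back: m−8=e, v−8=n, q−8=i, o−8=g, v−8=n, m−8=e → enigne; then reverse → engine.

engine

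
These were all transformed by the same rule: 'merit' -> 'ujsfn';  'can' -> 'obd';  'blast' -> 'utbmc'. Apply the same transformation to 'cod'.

The output letters match the input read backwards, each shifted +1: merit reversed is tirem. The word is reversed, then every letter is shifted forward by 1.
For cod: reverse → doc; then shift: d+1=e, o+1=p, c+1=d.

epd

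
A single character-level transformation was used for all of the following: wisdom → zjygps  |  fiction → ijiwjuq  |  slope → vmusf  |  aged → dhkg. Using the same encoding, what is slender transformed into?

vmkqeku

Shifts by position in wisdom: pos 0: w→z (+3), pos 1: i→j (+1), pos 2: s→y (+6), pos 3: d→g (+3), pos 4: o→p (+1), pos 5: m→s (+6) — repeating every 3. It's a Vigenère-style cipher with numeric key [3,1,6]: position i shifts by key[i mod 3].
On slender: s+3=v, l+1=m, e+6=k, n+3=q, d+1=e, e+6=k, r+3=u.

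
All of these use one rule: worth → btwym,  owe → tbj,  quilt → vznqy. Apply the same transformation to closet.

hqtxjy

Each letter is shifted forward by 5 in the alphabet (a Caesar shift of +5).
For closet: c+5=h, l+5=q, o+5=t, s+5=x, e+5=j, t+5=y.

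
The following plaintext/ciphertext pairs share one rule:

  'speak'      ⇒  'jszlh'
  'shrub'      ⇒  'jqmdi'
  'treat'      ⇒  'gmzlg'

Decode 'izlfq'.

s(18)→j(9) and p(15)→s(18) fit y≡23x+11 (mod 26); the inverse of 23 mod 26 is 17. Each letter's alphabet position (a=0..z=25) is mapped through 23·x+11 mod 26 — an affine cipher.
Decoding izlfq: i(8)→17·(8−11)≡1=b; z(25)→17·(25−11)≡4=e; l(11)→17·(11−11)≡0=a; f(5)→17·(5−11)≡2=c; q(16)→17·(16−11)≡7=h (all mod 26).

beach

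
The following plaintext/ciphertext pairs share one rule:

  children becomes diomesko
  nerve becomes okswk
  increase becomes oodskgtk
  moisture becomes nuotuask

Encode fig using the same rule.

goh

The shift depends on letter class: consonant c→d is +1, but vowel i→o is +6. Vowels shift forward by 6 and consonants shift forward by 1.
For fig: f(cons)+1=g, i(vowel)+6=o, g(cons)+1=h.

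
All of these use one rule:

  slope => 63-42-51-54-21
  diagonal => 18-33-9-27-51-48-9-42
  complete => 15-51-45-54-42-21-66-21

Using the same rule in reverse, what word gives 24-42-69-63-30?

s(#19)→63 and l(#12)→42: differences scale by 3, so n = 3·pos + 6. The formula is n = 3×(alphabet index, a=1) + 6.
Decoding 24-42-69-63-30: 24→(24−6)÷3=6=f, 42→(42−6)÷3=12=l, 69→(69−6)÷3=21=u, 63→(63−6)÷3=19=s, 30→(30−6)÷3=8=h.

flush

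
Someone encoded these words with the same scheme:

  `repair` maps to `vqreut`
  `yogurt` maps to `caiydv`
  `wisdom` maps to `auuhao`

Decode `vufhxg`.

riddle

Shifts by position in repair: pos 0: r→v (+4), pos 1: e→q (+12), pos 2: p→r (+2), pos 3: a→e (+4), pos 4: i→u (+12), pos 5: r→t (+2) — repeating every 3. It's a Vigenère-style cipher with numeric key [4,12,2]: position i shifts by key[i mod 3].
Undoing it on vufhxg: v−4=r, u−12=i, f−2=d, h−4=d, x−12=l, g−2=e.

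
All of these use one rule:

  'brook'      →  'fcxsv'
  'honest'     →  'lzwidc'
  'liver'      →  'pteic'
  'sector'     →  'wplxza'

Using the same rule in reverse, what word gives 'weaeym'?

Shifts by position in brook: pos 0: b→f (+4), pos 1: r→c (+11), pos 2: o→x (+9), pos 3: o→s (+4), pos 4: k→v (+11) — repeating every 3. It's a Vigenère-style cipher with numeric key [4,11,9]: position i shifts by key[i mod 3].
Reversing it on weaeym: w−4=s, e−11=t, a−9=r, e−4=a, y−11=n, m−9=d.

strand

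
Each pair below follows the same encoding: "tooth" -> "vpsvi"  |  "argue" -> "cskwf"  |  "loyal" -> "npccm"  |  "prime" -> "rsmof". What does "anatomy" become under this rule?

Shifts by position in tooth: pos 0: t→v (+2), pos 1: o→p (+1), pos 2: o→s (+4), pos 3: t→v (+2), pos 4: h→i (+1) — repeating every 3. It's a Vigenère-style cipher with numeric key [2,1,4]: position i shifts by key[i mod 3].
On anatomy: a+2=c, n+1=o, a+4=e, t+2=v, o+1=p, m+4=q, y+2=a.

coevpqa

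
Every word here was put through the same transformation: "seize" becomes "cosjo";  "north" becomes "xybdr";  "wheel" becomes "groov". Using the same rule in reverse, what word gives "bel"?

Compare letters: s→c is +10, e→o is +10, i→s is +10 — a constant shift. Each letter is shifted forward by 10 in the alphabet (a Caesar shift of +10).
Undoing it on bel: b−10=r, e−10=u, l−10=b.

rub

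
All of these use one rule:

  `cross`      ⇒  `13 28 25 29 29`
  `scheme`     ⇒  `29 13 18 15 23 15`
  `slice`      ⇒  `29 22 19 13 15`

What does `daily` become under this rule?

14 11 19 22 35

c is letter #3 and maps to 13: an offset of 10. The number is (letter's place in the alphabet, a=1) + 10.
Applying it to daily: d=4→14, a=1→11, i=9→19, l=12→22, y=25→35.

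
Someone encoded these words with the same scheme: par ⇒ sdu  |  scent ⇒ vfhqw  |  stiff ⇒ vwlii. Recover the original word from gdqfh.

dance

This is a Caesar cipher with shift 3.
Decoding gdqfh: g−3=d, d−3=a, q−3=n, f−3=c, h−3=e.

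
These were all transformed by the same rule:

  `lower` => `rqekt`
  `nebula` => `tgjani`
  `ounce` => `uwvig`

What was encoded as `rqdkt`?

Shifts by position in lower: pos 0: l→r (+6), pos 1: o→q (+2), pos 2: w→e (+8), pos 3: e→k (+6), pos 4: r→t (+2) — repeating every 3. It's a Vigenère-style cipher with numeric key [6,2,8]: position i shifts by key[i mod 3].
Undoing it on rqdkt: r−6=l, q−2=o, d−8=v, k−6=e, t−2=r.

lover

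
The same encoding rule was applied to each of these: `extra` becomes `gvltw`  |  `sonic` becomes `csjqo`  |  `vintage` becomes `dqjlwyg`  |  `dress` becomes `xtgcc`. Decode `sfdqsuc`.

obvious

e(4)→g(6) and x(23)→v(21) fit y≡9x+22 (mod 26); the inverse of 9 mod 26 is 3. This is an affine cipher: with a=0,…,z=25, each position x becomes (9x+22) mod 26.
Reversing it on sfdqsuc: s(18)→3·(18−22)≡14=o; f(5)→3·(5−22)≡1=b; d(3)→3·(3−22)≡21=v; q(16)→3·(16−22)≡8=i; s(18)→3·(18−22)≡14=o; u(20)→3·(20−22)≡20=u; c(2)→3·(2−22)≡18=s (all mod 26).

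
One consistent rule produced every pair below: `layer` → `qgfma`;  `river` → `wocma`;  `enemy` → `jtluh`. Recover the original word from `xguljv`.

sandal

Each letter shifts forward by (position + 5), i.e. 5, 6, 7, … — the shift grows by one for each successive letter.
Decoding xguljv: x−5=s, g−6=a, u−7=n, l−8=d, j−9=a, v−10=l.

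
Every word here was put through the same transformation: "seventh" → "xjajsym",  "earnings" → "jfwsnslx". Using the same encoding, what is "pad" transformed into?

ufi

Compare letters: s→x is +5, e→j is +5, v→a is +5 — a constant shift. Every letter moves 5 places later in the alphabet, wrapping around z→a.
On pad: p+5=u, a+5=f, d+5=i.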